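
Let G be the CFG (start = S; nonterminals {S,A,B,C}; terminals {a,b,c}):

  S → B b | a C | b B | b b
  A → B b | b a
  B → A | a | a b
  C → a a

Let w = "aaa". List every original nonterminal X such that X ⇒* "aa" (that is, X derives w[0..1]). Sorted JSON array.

CNF form of G:
  S -> B T0 | T0 B | T0 T0 | T1 C
  A -> B T0 | T0 T1
  B -> B T0 | T0 T1 | T1 T0 | a
  C -> T1 T1
  T0 -> b
  T1 -> a

Fill CYK table bottom-up — only the sub-triangle for w[0..1]:
  cell(0,0) a: {B,T1}  orig:{B}
  cell(1,1) a: {B,T1}  orig:{B}
  cell(0,1) aa: {C}

Original NTs in T[0,1] deriving "aa": ["C"]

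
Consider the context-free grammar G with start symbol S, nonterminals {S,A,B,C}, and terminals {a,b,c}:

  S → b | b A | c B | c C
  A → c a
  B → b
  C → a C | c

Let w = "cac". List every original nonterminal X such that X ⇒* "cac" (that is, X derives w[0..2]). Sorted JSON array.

CNF form of G:
  S -> T0 B | T0 C | T2 A | b
  A -> T0 T1
  B -> b
  C -> T1 C | c
  T0 -> c
  T1 -> a
  T2 -> b

Fill CYK table bottom-up — only the sub-triangle for w[0..2]:
  cell(0,0) c: {C,T0}  orig:{C}
  cell(1,1) a: {T1}  orig:{}
  cell(2,2) c: {C,T0}  orig:{C}
  cell(0,1) ca: {A}
  cell(1,2) ac: {C}
  cell(0,2) cac: {S}

Original NTs in T[0,2] deriving "cac": ["S"]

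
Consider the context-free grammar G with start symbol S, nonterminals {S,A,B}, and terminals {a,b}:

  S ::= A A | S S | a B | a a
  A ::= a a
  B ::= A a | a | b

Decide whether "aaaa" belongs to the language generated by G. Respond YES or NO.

CNF form of G:
  S -> A A | S S | T0 B | T0 T0
  A -> T0 T0
  B -> A T0 | a | b
  T0 -> a

CYK table (by increasing span):
  [0..0]={B,T0}  "a"  orig:{B}
  [1..1]={B,T0}  "a"  orig:{B}
  [2..2]={B,T0}  "a"  orig:{B}
  [3..3]={B,T0}  "a"  orig:{B}
  [0..1]={A,S}  "aa"
  [1..2]={A,S}  "aa"
  [2..3]={A,S}  "aa"
  [0..2]={B}  "aaa"
  [1..3]={B}  "aaa"
  [0..3]={S}  "aaaa"

S ∈ T[0,3] ⇒ YES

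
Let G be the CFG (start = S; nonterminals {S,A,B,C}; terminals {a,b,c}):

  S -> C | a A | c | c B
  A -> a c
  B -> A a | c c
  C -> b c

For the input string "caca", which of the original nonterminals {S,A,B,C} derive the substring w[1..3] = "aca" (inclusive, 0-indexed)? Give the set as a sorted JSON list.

Convert to CNF:
  S -> T0 A | T1 B | T2 T1 | c
  A -> T0 T1
  B -> A T0 | T1 T1
  C -> T2 T1
  T0 -> a
  T1 -> c
  T2 -> b

Fill CYK table bottom-up (cells [i..j] with 1 ≤ i ≤ j ≤ 3 only):
  cell(1,1) a: {T0}  orig:{}
  cell(2,2) c: {S,T1}  orig:{S}
  cell(3,3) a: {T0}  orig:{}
  cell(1,2) ac: {A}
  cell(2,3) ca: ∅
  cell(1,3) aca: {B}

Original NTs in T[1,3] deriving "aca": ["B"]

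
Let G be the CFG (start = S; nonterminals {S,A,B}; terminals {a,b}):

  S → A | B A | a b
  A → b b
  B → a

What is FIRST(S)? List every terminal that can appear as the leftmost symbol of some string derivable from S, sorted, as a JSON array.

Compute FIRST by fixpoint:
[1]
  A via A→b b: +{b}
  B via B→a: +{a}
  S via S→A: +{b}
  S via S→B A: +{a}
  FIRST[S]={a,b}  FIRST[A]={b}  FIRST[B]={a}
[2] — fixpoint
  FIRST[S]={a,b}  FIRST[A]={b}  FIRST[B]={a}

FIRST(S) = ["a", "b"]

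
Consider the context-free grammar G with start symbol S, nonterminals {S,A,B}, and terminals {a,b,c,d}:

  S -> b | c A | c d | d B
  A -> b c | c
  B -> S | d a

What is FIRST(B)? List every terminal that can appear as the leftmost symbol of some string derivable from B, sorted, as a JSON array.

Compute FIRST by fixpoint:
round 1:
  A via A→b c: +{b}
  A via A→c: +{c}
  B via B→d a: +{d}
  S via S→b: +{b}
  S via S→c A: +{c}
  S via S→d B: +{d}
  FIRST(S)={b,c,d}  FIRST(A)={b,c}  FIRST(B)={d}
round 2:
  B via B→S: +{b,c}
  FIRST(S)={b,c,d}  FIRST(A)={b,c}  FIRST(B)={b,c,d}
round 3: (no change)
  FIRST(S)={b,c,d}  FIRST(A)={b,c}  FIRST(B)={b,c,d}

FIRST(B) = ["b", "c", "d"]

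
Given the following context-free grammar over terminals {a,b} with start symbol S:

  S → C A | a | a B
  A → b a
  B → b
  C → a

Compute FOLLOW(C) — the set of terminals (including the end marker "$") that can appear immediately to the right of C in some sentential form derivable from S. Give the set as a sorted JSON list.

FIRST iteration:
[1]
  A via A→b a: +{b}
  B via B→b: +{b}
  C via C→a: +{a}
  S via S→C A: +{a}
  FIRST[S]={a}  FIRST[A]={b}  FIRST[B]={b}  FIRST[C]={a}
[2] (no change)
  FIRST[S]={a}  FIRST[A]={b}  FIRST[B]={b}  FIRST[C]={a}

FOLLOW sets:
initialize: $ ∈ FOLLOW(S)
iter 1:
  S→C A: FOLLOW(C) ⊇ FIRST(A) = {b}; new: +{b}
  S→C A: FOLLOW(A) ⊇ FOLLOW(S) ⊇ {$}; new: +{$}
  S→a B: FOLLOW(B) ⊇ FOLLOW(S) ⊇ {$}; new: +{$}
  FOLLOW[S]={$}  FOLLOW[A]={$}  FOLLOW[B]={$}  FOLLOW[C]={b}
iter 2: (no change)
  FOLLOW[S]={$}  FOLLOW[A]={$}  FOLLOW[B]={$}  FOLLOW[C]={b}

FOLLOW(C) = ["b"]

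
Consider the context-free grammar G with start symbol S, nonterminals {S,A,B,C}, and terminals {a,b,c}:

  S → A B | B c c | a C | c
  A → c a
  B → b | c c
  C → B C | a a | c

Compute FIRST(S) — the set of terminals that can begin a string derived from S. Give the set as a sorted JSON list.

FIRST sets, iterate to fixpoint:
round 1:
  A via A→c a: +{c}
  B via B→b: +{b}
  B via B→c c: +{c}
  C via C→B C: +{b,c}
  C via C→a a: +{a}
  S via S→A B: +{c}
  S via S→B c c: +{b}
  S via S→a C: +{a}
  FIRST[S]={a,b,c}  FIRST[A]={c}  FIRST[B]={b,c}  FIRST[C]={a,b,c}
round 2: done
  FIRST[S]={a,b,c}  FIRST[A]={c}  FIRST[B]={b,c}  FIRST[C]={a,b,c}

FIRST(S) = ["a", "b", "c"]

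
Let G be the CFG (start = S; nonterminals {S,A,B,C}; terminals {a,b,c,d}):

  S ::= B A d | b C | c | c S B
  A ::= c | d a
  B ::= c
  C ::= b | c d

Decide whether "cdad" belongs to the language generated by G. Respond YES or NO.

Convert to CNF:
  S -> B X4 | T2 X5 | T3 C | c
  A -> T0 T1 | c
  B -> c
  C -> T2 T0 | b
  T0 -> d
  T1 -> a
  T2 -> c
  T3 -> b
  X4 -> A T0
  X5 -> S B

CYK table (by increasing span):
  cell(0,0) c: {A,B,S,T2}  orig:{A,B,S}
  cell(1,1) d: {T0}  orig:{}
  cell(2,2) a: {T1}  orig:{}
  cell(3,3) d: {T0}  orig:{}
  cell(0,1) cd: {C,X4}  orig:{C}
  cell(1,2) da: {A}
  cell(2,3) ad: ∅
  cell(0,2) cda: ∅
  cell(1,3) dad: {X4}  orig:{}
  cell(0,3) cdad: {S}

S ∈ T[0,3] ⇒ YES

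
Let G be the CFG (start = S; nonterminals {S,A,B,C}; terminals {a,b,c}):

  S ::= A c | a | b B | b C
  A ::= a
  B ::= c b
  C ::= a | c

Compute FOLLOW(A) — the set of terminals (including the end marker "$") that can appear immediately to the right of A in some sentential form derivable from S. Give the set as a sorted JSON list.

FIRST iteration:
round 1:
  A via A→a: +{a}
  B via B→c b: +{c}
  C via C→a: +{a}
  C via C→c: +{c}
  S via S→A c: +{a}
  S via S→b B: +{b}
  FIRST[S]={a,b}  FIRST[A]={a}  FIRST[B]={c}  FIRST[C]={a,c}
round 2: (no change)
  FIRST[S]={a,b}  FIRST[A]={a}  FIRST[B]={c}  FIRST[C]={a,c}

FOLLOW iteration:
seed FOLLOW(S) with $
[1]
  S→A c: FOLLOW(A) ⊇ FIRST(c) = {c}; new: +{c}
  S→b B: FOLLOW(B) ⊇ FOLLOW(S) ⊇ {$}; new: +{$}
  S→b C: FOLLOW(C) ⊇ FOLLOW(S) ⊇ {$}; new: +{$}
  FOLLOW[S]={$}  FOLLOW[A]={c}  FOLLOW[B]={$}  FOLLOW[C]={$}
[2] (stable)
  FOLLOW[S]={$}  FOLLOW[A]={c}  FOLLOW[B]={$}  FOLLOW[C]={$}

FOLLOW(A) = ["c"]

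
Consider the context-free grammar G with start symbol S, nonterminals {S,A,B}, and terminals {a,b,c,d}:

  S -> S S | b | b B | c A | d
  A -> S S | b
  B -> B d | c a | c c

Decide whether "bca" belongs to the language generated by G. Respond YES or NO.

Convert to CNF:
  S -> S S | T1 A | T3 B | b | d
  A -> S S | b
  B -> B T0 | T1 T1 | T1 T2
  T0 -> d
  T1 -> c
  T2 -> a
  T3 -> b

CYK table (by increasing span):
  [0..0]={A,S,T3}  "b"  orig:{A,S}
  [1..1]={T1}  "c"  orig:{}
  [2..2]={T2}  "a"  orig:{}
  [0..1]=∅  "bc"
  [1..2]={B}  "ca"
  [0..2]={S}  "bca"

S ∈ T[0,2] ⇒ YES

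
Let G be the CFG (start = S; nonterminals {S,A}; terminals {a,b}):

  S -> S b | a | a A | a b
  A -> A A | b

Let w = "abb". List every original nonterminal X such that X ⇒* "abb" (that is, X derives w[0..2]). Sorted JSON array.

Convert to CNF:
  S -> S T0 | T1 A | T1 T0 | a
  A -> A A | b
  T0 -> b
  T1 -> a

CYK table (by increasing span), restricted to cells inside w[0..2]:
  [0..0]={S,T1}  "a"  orig:{S}
  [1..1]={A,T0}  "b"  orig:{A}
  [2..2]={A,T0}  "b"  orig:{A}
  [0..1]={S}  "ab"
  [1..2]={A}  "bb"
  [0..2]={S}  "abb"

Original NTs in T[0,2] deriving "abb": ["S"]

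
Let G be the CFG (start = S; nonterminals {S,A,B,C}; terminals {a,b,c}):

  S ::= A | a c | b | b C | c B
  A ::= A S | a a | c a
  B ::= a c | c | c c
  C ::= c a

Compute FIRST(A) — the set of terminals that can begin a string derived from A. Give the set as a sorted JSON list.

Compute FIRST by fixpoint:
round 1:
  A via A→a a: +{a}
  A via A→c a: +{c}
  B via B→a c: +{a}
  B via B→c: +{c}
  C via C→c a: +{c}
  S via S→A: +{a,c}
  S via S→b: +{b}
  S: {a,b,c}  A: {a,c}  B: {a,c}  C: {c}
round 2: (no change)
  S: {a,b,c}  A: {a,c}  B: {a,c}  C: {c}

FIRST(A) = ["a", "c"]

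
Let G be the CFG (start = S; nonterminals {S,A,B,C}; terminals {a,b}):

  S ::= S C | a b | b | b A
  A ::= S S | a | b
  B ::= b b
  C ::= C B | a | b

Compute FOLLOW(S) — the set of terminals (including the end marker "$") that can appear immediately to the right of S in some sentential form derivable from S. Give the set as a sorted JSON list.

FIRST sets, iterate to fixpoint:
round 1:
  A via A→a: +{a}
  A via A→b: +{b}
  B via B→b b: +{b}
  C via C→a: +{a}
  C via C→b: +{b}
  S via S→a b: +{a}
  S via S→b: +{b}
  FIRST[S]={a,b}  FIRST[A]={a,b}  FIRST[B]={b}  FIRST[C]={a,b}
round 2: done
  FIRST[S]={a,b}  FIRST[A]={a,b}  FIRST[B]={b}  FIRST[C]={a,b}

Compute FOLLOW by fixpoint:
seed FOLLOW(S) with $
[1]
  A→S S: FOLLOW(S) ⊇ FIRST(S) = {a,b}; new: +{a,b}
  C→C B: FOLLOW(C) ⊇ FIRST(B) = {b}; new: +{b}
  C→C B: FOLLOW(B) ⊇ FOLLOW(C) ⊇ {b}; new: +{b}
  S→S C: FOLLOW(C) ⊇ FOLLOW(S) ⊇ {$,a,b}; new: +{$,a}
  S→b A: FOLLOW(A) ⊇ FOLLOW(S) ⊇ {$,a,b}; new: +{$,a,b}
  S: {$,a,b}  A: {$,a,b}  B: {b}  C: {$,a,b}
[2]
  C→C B: FOLLOW(B) ⊇ FOLLOW(C) ⊇ {$,a,b}; new: +{$,a}
  S: {$,a,b}  A: {$,a,b}  B: {$,a,b}  C: {$,a,b}
[3] (no change)
  S: {$,a,b}  A: {$,a,b}  B: {$,a,b}  C: {$,a,b}

FOLLOW(S) = ["$", "a", "b"]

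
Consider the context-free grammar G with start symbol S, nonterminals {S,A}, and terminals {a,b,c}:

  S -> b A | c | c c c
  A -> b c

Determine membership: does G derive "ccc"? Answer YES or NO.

CNF form of G:
  S -> T0 A | T1 X2 | c
  A -> T0 T1
  T0 -> b
  T1 -> c
  X2 -> T1 T1

CYK fill:
  T[0,0] 'c' = {S,T1}  orig:{S}
  T[1,1] 'c' = {S,T1}  orig:{S}
  T[2,2] 'c' = {S,T1}  orig:{S}
  T[0,1] 'cc' = {X2}  orig:{}
  T[1,2] 'cc' = {X2}  orig:{}
  T[0,2] 'ccc' = {S}

S ∈ T[0,2] ⇒ YES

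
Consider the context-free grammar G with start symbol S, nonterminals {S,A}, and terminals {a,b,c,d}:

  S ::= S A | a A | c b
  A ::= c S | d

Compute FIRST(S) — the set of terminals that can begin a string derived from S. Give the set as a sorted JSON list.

FIRST iteration:
iter 1:
  A via A→c S: +{c}
  A via A→d: +{d}
  S via S→a A: +{a}
  S via S→c b: +{c}
  FIRST[S]={a,c}  FIRST[A]={c,d}
iter 2: — fixpoint
  FIRST[S]={a,c}  FIRST[A]={c,d}

FIRST(S) = ["a", "c"]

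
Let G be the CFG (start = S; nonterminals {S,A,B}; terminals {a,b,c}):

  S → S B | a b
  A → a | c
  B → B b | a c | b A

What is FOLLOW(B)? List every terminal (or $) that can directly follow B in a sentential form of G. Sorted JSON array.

FIRST sets, iterate to fixpoint:
[1]
  A via A→a: +{a}
  A via A→c: +{c}
  B via B→a c: +{a}
  B via B→b A: +{b}
  S via S→a b: +{a}
  FIRST[S]={a}  FIRST[A]={a,c}  FIRST[B]={a,b}
[2] (no change)
  FIRST[S]={a}  FIRST[A]={a,c}  FIRST[B]={a,b}

Compute FOLLOW by fixpoint:
seed FOLLOW(S) with $
round 1:
  B→B b: FOLLOW(B) ⊇ FIRST(b) = {b}; new: +{b}
  B→b A: FOLLOW(A) ⊇ FOLLOW(B) ⊇ {b}; new: +{b}
  S→S B: FOLLOW(S) ⊇ FIRST(B) = {a,b}; new: +{a,b}
  S→S B: FOLLOW(B) ⊇ FOLLOW(S) ⊇ {$,a,b}; new: +{$,a}
  FOLLOW(S)={$,a,b}  FOLLOW(A)={b}  FOLLOW(B)={$,a,b}
round 2:
  B→b A: FOLLOW(A) ⊇ FOLLOW(B) ⊇ {$,a,b}; new: +{$,a}
  FOLLOW(S)={$,a,b}  FOLLOW(A)={$,a,b}  FOLLOW(B)={$,a,b}
round 3: done
  FOLLOW(S)={$,a,b}  FOLLOW(A)={$,a,b}  FOLLOW(B)={$,a,b}

FOLLOW(B) = ["$", "a", "b"]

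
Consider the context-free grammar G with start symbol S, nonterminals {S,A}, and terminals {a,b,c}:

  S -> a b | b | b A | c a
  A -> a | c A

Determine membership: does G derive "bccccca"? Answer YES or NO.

CNF form of G:
  S -> T0 T1 | T1 T2 | T2 A | b
  A -> T0 A | a
  T0 -> c
  T1 -> a
  T2 -> b

CYK fill:
  cell(0,0) b: {S,T2}  orig:{S}
  cell(1,1) c: {T0}  orig:{}
  cell(2,2) c: {T0}  orig:{}
  cell(3,3) c: {T0}  orig:{}
  cell(4,4) c: {T0}  orig:{}
  cell(5,5) c: {T0}  orig:{}
  cell(6,6) a: {A,T1}  orig:{A}
  cell(0,1) bc: ∅
  cell(1,2) cc: ∅
  cell(2,3) cc: ∅
  cell(3,4) cc: ∅
  cell(4,5) cc: ∅
  cell(5,6) ca: {A,S}
  cell(0,2) bcc: ∅
  cell(1,3) ccc: ∅
  cell(2,4) ccc: ∅
  cell(3,5) ccc: ∅
  cell(4,6) cca: {A}
  cell(0,3) bccc: ∅
  cell(1,4) cccc: ∅
  cell(2,5) cccc: ∅
  cell(3,6) ccca: {A}
  cell(0,4) bcccc: ∅
  cell(1,5) ccccc: ∅
  cell(2,6) cccca: {A}
  cell(0,5) bccccc: ∅
  cell(1,6) ccccca: {A}
  cell(0,6) bccccca: {S}

S ∈ T[0,6] ⇒ YES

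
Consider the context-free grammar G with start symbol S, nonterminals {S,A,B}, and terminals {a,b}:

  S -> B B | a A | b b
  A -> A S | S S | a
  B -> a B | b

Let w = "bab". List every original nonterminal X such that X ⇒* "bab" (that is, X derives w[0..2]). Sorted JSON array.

CNF form of G:
  S -> B B | T0 A | T1 T1
  A -> A S | S S | a
  B -> T0 B | b
  T0 -> a
  T1 -> b

CYK fill, restricted to cells inside w[0..2]:
  T[0,0] 'b' = {B,T1}  orig:{B}
  T[1,1] 'a' = {A,T0}  orig:{A}
  T[2,2] 'b' = {B,T1}  orig:{B}
  T[0,1] 'ba' = ∅
  T[1,2] 'ab' = {B}
  T[0,2] 'bab' = {S}

Original NTs in T[0,2] deriving "bab": ["S"]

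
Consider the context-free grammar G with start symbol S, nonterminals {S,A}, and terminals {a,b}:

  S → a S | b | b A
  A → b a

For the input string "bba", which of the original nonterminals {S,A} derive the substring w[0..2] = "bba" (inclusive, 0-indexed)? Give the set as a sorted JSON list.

CNF form of G:
  S -> T0 A | T1 S | b
  A -> T0 T1
  T0 -> b
  T1 -> a

CYK table (by increasing span) (cells [i..j] with 0 ≤ i ≤ j ≤ 2 only):
  cell(0,0) b: {S,T0}  orig:{S}
  cell(1,1) b: {S,T0}  orig:{S}
  cell(2,2) a: {T1}  orig:{}
  cell(0,1) bb: ∅
  cell(1,2) ba: {A}
  cell(0,2) bba: {S}

Original NTs in T[0,2] deriving "bba": ["S"]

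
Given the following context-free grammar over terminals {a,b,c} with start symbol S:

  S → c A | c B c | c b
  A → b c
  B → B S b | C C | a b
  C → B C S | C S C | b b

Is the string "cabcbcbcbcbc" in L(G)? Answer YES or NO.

Convert to CNF:
  S -> T1 A | T1 T0 | T1 X6
  A -> T0 T1
  B -> B X3 | C C | T2 T0
  C -> B X4 | C X5 | T0 T0
  T0 -> b
  T1 -> c
  T2 -> a
  X3 -> S T0
  X4 -> C S
  X5 -> S C
  X6 -> B T1

CYK fill:
  [0..0]={T1}  "c"  orig:{}
  [1..1]={T2}  "a"  orig:{}
  [2..2]={T0}  "b"  orig:{}
  [3..3]={T1}  "c"  orig:{}
  [4..4]={T0}  "b"  orig:{}
  [5..5]={T1}  "c"  orig:{}
  [6..6]={T0}  "b"  orig:{}
  [7..7]={T1}  "c"  orig:{}
  [8..8]={T0}  "b"  orig:{}
  [9..9]={T1}  "c"  orig:{}
  [10..10]={T0}  "b"  orig:{}
  [11..11]={T1}  "c"  orig:{}
  [0..1]=∅  "ca"
  [1..2]={B}  "ab"
  [2..3]={A}  "bc"
  [3..4]={S}  "cb"
  [4..5]={A}  "bc"
  [5..6]={S}  "cb"
  [6..7]={A}  "bc"
  [7..8]={S}  "cb"
  [8..9]={A}  "bc"
  [9..10]={S}  "cb"
  [10..11]={A}  "bc"
  [0..2]=∅  "cab"
  [1..3]={X6}  "abc"  orig:{}
  [2..4]=∅  "bcb"
  [3..5]={S}  "cbc"
  [4..6]=∅  "bcb"
  [5..7]={S}  "cbc"
  [6..8]=∅  "bcb"
  [7..9]={S}  "cbc"
  [8..10]=∅  "bcb"
  [9..11]={S}  "cbc"
  [0..3]={S}  "cabc"
  [1..4]=∅  "abcb"
  [2..5]=∅  "bcbc"
  [3..6]={X3}  "cbcb"  orig:{}
  [4..7]=∅  "bcbc"
  [5..8]={X3}  "cbcb"  orig:{}
  [6..9]=∅  "bcbc"
  [7..10]={X3}  "cbcb"  orig:{}
  [8..11]=∅  "bcbc"
  [0..4]={X3}  "cabcb"  orig:{}
  [1..5]=∅  "abcbc"
  [2..6]=∅  "bcbcb"
  [3..7]=∅  "cbcbc"
  [4..8]=∅  "bcbcb"
  [5..9]=∅  "cbcbc"
  [6..10]=∅  "bcbcb"
  [7..11]=∅  "cbcbc"
  [0..5]=∅  "cabcbc"
  [1..6]={B}  "abcbcb"
  [2..7]=∅  "bcbcbc"
  [3..8]=∅  "cbcbcb"
  [4..9]=∅  "bcbcbc"
  [5..10]=∅  "cbcbcb"
  [6..11]=∅  "bcbcbc"
  [0..6]=∅  "cabcbcb"
  [1..7]={X6}  "abcbcbc"  orig:{}
  [2..8]=∅  "bcbcbcb"
  [3..9]=∅  "cbcbcbc"
  [4..10]=∅  "bcbcbcb"
  [5..11]=∅  "cbcbcbc"
  [0..7]={S}  "cabcbcbc"
  [1..8]=∅  "abcbcbcb"
  [2..9]=∅  "bcbcbcbc"
  [3..10]=∅  "cbcbcbcb"
  [4..11]=∅  "bcbcbcbc"
  [0..8]={X3}  "cabcbcbcb"  orig:{}
  [1..9]=∅  "abcbcbcbc"
  [2..10]=∅  "bcbcbcbcb"
  [3..11]=∅  "cbcbcbcbc"
  [0..9]=∅  "cabcbcbcbc"
  [1..10]={B}  "abcbcbcbcb"
  [2..11]=∅  "bcbcbcbcbc"
  [0..10]=∅  "cabcbcbcbcb"
  [1..11]={X6}  "abcbcbcbcbc"  orig:{}
  [0..11]={S}  "cabcbcbcbcbc"

S ∈ T[0,11] ⇒ YES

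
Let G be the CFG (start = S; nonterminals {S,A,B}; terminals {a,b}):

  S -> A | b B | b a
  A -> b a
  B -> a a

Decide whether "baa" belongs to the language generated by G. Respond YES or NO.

Convert to CNF:
  S -> T0 B | T0 T1
  A -> T0 T1
  B -> T1 T1
  T0 -> b
  T1 -> a

CYK fill:
  cell(0,0) b: {T0}  orig:{}
  cell(1,1) a: {T1}  orig:{}
  cell(2,2) a: {T1}  orig:{}
  cell(0,1) ba: {A,S}
  cell(1,2) aa: {B}
  cell(0,2) baa: {S}

S ∈ T[0,2] ⇒ YES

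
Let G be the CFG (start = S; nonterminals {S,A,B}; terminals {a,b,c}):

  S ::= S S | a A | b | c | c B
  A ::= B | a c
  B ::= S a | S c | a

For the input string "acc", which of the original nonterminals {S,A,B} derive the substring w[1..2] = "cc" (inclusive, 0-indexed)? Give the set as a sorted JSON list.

CNF form of G:
  S -> S S | T0 A | T1 B | b | c
  A -> S T0 | S T1 | T0 T1 | a
  B -> S T0 | S T1 | a
  T0 -> a
  T1 -> c

CYK table (by increasing span) (cells [i..j] with 1 ≤ i ≤ j ≤ 2 only):
  [1..1]={S,T1}  "c"  orig:{S}
  [2..2]={S,T1}  "c"  orig:{S}
  [1..2]={A,B,S}  "cc"

Original NTs in T[1,2] deriving "cc": ["A", "B", "S"]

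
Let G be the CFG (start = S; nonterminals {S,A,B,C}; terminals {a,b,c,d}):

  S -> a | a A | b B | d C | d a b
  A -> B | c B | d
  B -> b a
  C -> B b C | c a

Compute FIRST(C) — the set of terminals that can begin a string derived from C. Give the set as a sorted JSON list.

FIRST iteration:
[1]
  A via A→c B: +{c}
  A via A→d: +{d}
  B via B→b a: +{b}
  C via C→B b C: +{b}
  C via C→c a: +{c}
  S via S→a: +{a}
  S via S→b B: +{b}
  S via S→d C: +{d}
  FIRST[S]={a,b,d}  FIRST[A]={c,d}  FIRST[B]={b}  FIRST[C]={b,c}
[2]
  A via A→B: +{b}
  FIRST[S]={a,b,d}  FIRST[A]={b,c,d}  FIRST[B]={b}  FIRST[C]={b,c}
[3] — fixpoint
  FIRST[S]={a,b,d}  FIRST[A]={b,c,d}  FIRST[B]={b}  FIRST[C]={b,c}

FIRST(C) = ["b", "c"]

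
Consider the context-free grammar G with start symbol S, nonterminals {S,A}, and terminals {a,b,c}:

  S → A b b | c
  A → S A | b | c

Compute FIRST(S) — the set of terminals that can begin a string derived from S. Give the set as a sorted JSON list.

FIRST iteration:
round 1:
  A via A→b: +{b}
  A via A→c: +{c}
  S via S→A b b: +{b,c}
  FIRST(S)={b,c}  FIRST(A)={b,c}
round 2: (stable)
  FIRST(S)={b,c}  FIRST(A)={b,c}

FIRST(S) = ["b", "c"]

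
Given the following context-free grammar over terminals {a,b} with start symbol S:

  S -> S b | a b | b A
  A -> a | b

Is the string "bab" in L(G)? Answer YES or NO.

Convert to CNF:
  S -> S T0 | T0 A | T1 T0
  A -> a | b
  T0 -> b
  T1 -> a

CYK table (by increasing span):
  [0..0]={A,T0}  "b"  orig:{A}
  [1..1]={A,T1}  "a"  orig:{A}
  [2..2]={A,T0}  "b"  orig:{A}
  [0..1]={S}  "ba"
  [1..2]={S}  "ab"
  [0..2]={S}  "bab"

S ∈ T[0,2] ⇒ YES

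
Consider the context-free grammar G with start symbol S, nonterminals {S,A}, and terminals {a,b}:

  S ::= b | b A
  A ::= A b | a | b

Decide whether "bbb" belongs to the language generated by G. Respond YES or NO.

Convert to CNF:
  S -> T0 A | b
  A -> A T0 | a | b
  T0 -> b

CYK fill:
  [0..0]={A,S,T0}  "b"  orig:{A,S}
  [1..1]={A,S,T0}  "b"  orig:{A,S}
  [2..2]={A,S,T0}  "b"  orig:{A,S}
  [0..1]={A,S}  "bb"
  [1..2]={A,S}  "bb"
  [0..2]={A,S}  "bbb"

S ∈ T[0,2] ⇒ YES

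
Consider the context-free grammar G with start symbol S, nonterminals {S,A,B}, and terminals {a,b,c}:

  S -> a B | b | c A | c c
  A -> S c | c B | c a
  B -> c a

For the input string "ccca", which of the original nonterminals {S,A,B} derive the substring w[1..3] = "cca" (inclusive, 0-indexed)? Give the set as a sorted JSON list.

CNF form of G:
  S -> T0 A | T0 T0 | T1 B | b
  A -> S T0 | T0 B | T0 T1
  B -> T0 T1
  T0 -> c
  T1 -> a

CYK fill — only the sub-triangle for w[1..3]:
  T[1,1] 'c' = {T0}  orig:{}
  T[2,2] 'c' = {T0}  orig:{}
  T[3,3] 'a' = {T1}  orig:{}
  T[1,2] 'cc' = {S}
  T[2,3] 'ca' = {A,B}
  T[1,3] 'cca' = {A,S}

Original NTs in T[1,3] deriving "cca": ["A", "S"]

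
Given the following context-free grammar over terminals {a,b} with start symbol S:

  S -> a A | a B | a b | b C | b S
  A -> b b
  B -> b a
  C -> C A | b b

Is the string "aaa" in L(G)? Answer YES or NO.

Convert to CNF:
  S -> T0 C | T0 S | T1 A | T1 B | T1 T0
  A -> T0 T0
  B -> T0 T1
  C -> C A | T0 T0
  T0 -> b
  T1 -> a

CYK table (by increasing span):
  [0..0]={T1}  "a"  orig:{}
  [1..1]={T1}  "a"  orig:{}
  [2..2]={T1}  "a"  orig:{}
  [0..1]=∅  "aa"
  [1..2]=∅  "aa"
  [0..2]=∅  "aaa"

S ∉ T[0,2] ⇒ NO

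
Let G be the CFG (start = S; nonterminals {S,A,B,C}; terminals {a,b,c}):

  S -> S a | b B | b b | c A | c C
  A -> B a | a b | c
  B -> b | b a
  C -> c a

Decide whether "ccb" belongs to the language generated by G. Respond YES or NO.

CNF form of G:
  S -> S T0 | T1 B | T1 T1 | T2 A | T2 C
  A -> B T0 | T0 T1 | c
  B -> T1 T0 | b
  C -> T2 T0
  T0 -> a
  T1 -> b
  T2 -> c

Fill CYK table bottom-up:
  [0..0]={A,T2}  "c"  orig:{A}
  [1..1]={A,T2}  "c"  orig:{A}
  [2..2]={B,T1}  "b"  orig:{B}
  [0..1]={S}  "cc"
  [1..2]=∅  "cb"
  [0..2]=∅  "ccb"

S ∉ T[0,2] ⇒ NO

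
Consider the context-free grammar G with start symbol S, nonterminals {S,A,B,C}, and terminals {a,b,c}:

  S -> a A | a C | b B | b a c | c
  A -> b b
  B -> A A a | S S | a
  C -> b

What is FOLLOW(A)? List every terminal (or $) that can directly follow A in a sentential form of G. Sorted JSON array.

Compute FIRST by fixpoint:
round 1:
  A via A→b b: +{b}
  B via B→A A a: +{b}
  B via B→a: +{a}
  C via C→b: +{b}
  S via S→a A: +{a}
  S via S→b B: +{b}
  S via S→c: +{c}
  FIRST[S]={a,b,c}  FIRST[A]={b}  FIRST[B]={a,b}  FIRST[C]={b}
round 2:
  B via B→S S: +{c}
  FIRST[S]={a,b,c}  FIRST[A]={b}  FIRST[B]={a,b,c}  FIRST[C]={b}
round 3: — fixpoint
  FIRST[S]={a,b,c}  FIRST[A]={b}  FIRST[B]={a,b,c}  FIRST[C]={b}

FOLLOW sets:
FOLLOW(S) := {$}
pass 1:
  B→A A a: FOLLOW(A) ⊇ FIRST(A) = {b}; new: +{b}
  B→A A a: FOLLOW(A) ⊇ FIRST(a) = {a}; new: +{a}
  B→S S: FOLLOW(S) ⊇ FIRST(S) = {a,b,c}; new: +{a,b,c}
  S→a A: FOLLOW(A) ⊇ FOLLOW(S) ⊇ {$,a,b,c}; new: +{$,c}
  S→a C: FOLLOW(C) ⊇ FOLLOW(S) ⊇ {$,a,b,c}; new: +{$,a,b,c}
  S→b B: FOLLOW(B) ⊇ FOLLOW(S) ⊇ {$,a,b,c}; new: +{$,a,b,c}
  S: {$,a,b,c}  A: {$,a,b,c}  B: {$,a,b,c}  C: {$,a,b,c}
pass 2: (stable)
  S: {$,a,b,c}  A: {$,a,b,c}  B: {$,a,b,c}  C: {$,a,b,c}

FOLLOW(A) = ["$", "a", "b", "c"]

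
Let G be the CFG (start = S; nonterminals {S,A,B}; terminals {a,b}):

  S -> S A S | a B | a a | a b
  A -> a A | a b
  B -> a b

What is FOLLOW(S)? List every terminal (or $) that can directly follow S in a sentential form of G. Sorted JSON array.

Compute FIRST by fixpoint:
[1]
  A via A→a A: +{a}
  B via B→a b: +{a}
  S via S→a B: +{a}
  S: {a}  A: {a}  B: {a}
[2] done
  S: {a}  A: {a}  B: {a}

Compute FOLLOW by fixpoint:
FOLLOW(S) := {$}
pass 1:
  S→S A S: FOLLOW(S) ⊇ FIRST(A) = {a}; new: +{a}
  S→S A S: FOLLOW(A) ⊇ FIRST(S) = {a}; new: +{a}
  S→a B: FOLLOW(B) ⊇ FOLLOW(S) ⊇ {$,a}; new: +{$,a}
  FOLLOW(S)={$,a}  FOLLOW(A)={a}  FOLLOW(B)={$,a}
pass 2: (no change)
  FOLLOW(S)={$,a}  FOLLOW(A)={a}  FOLLOW(B)={$,a}

FOLLOW(S) = ["$", "a"]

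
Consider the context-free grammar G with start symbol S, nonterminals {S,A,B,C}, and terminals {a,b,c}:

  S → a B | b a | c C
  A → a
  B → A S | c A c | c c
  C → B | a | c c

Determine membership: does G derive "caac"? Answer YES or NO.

Convert to CNF:
  S -> T0 C | T1 B | T2 T1
  A -> a
  B -> A S | T0 T0 | T0 X3
  C -> A S | T0 T0 | T0 X4 | a
  T0 -> c
  T1 -> a
  T2 -> b
  X3 -> A T0
  X4 -> A T0

Fill CYK table bottom-up:
  [0..0]={T0}  "c"  orig:{}
  [1..1]={A,C,T1}  "a"  orig:{A,C}
  [2..2]={A,C,T1}  "a"  orig:{A,C}
  [3..3]={T0}  "c"  orig:{}
  [0..1]={S}  "ca"
  [1..2]=∅  "aa"
  [2..3]={X3,X4}  "ac"  orig:{}
  [0..2]=∅  "caa"
  [1..3]=∅  "aac"
  [0..3]=∅  "caac"

S ∉ T[0,3] ⇒ NO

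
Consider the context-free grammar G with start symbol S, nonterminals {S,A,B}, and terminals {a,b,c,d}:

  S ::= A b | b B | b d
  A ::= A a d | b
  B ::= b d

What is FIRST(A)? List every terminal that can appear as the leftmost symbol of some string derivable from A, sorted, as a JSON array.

FIRST sets, iterate to fixpoint:
pass 1:
  A via A→b: +{b}
  B via B→b d: +{b}
  S via S→A b: +{b}
  S: {b}  A: {b}  B: {b}
pass 2: — fixpoint
  S: {b}  A: {b}  B: {b}

FIRST(A) = ["b"]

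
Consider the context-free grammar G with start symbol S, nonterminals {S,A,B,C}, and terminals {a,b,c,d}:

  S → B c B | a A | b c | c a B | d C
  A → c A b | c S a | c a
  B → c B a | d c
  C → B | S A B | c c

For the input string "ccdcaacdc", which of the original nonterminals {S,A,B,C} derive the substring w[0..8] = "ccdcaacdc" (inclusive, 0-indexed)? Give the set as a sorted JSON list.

CNF form of G:
  S -> B X9 | T0 X10 | T1 T0 | T2 A | T3 C
  A -> T0 T2 | T0 X4 | T0 X5
  B -> T0 X6 | T3 T0
  C -> S X7 | T0 T0 | T0 X8 | T3 T0
  T0 -> c
  T1 -> b
  T2 -> a
  T3 -> d
  X4 -> A T1
  X5 -> S T2
  X6 -> B T2
  X7 -> A B
  X8 -> B T2
  X9 -> T0 B
  X10 -> T2 B

Fill CYK table bottom-up (cells [i..j] with 0 ≤ i ≤ j ≤ 8 only):
  cell(0,0) c: {T0}  orig:{}
  cell(1,1) c: {T0}  orig:{}
  cell(2,2) d: {T3}  orig:{}
  cell(3,3) c: {T0}  orig:{}
  cell(4,4) a: {T2}  orig:{}
  cell(5,5) a: {T2}  orig:{}
  cell(6,6) c: {T0}  orig:{}
  cell(7,7) d: {T3}  orig:{}
  cell(8,8) c: {T0}  orig:{}
  cell(0,1) cc: {C}
  cell(1,2) cd: ∅
  cell(2,3) dc: {B,C}
  cell(3,4) ca: {A}
  cell(4,5) aa: ∅
  cell(5,6) ac: ∅
  cell(6,7) cd: ∅
  cell(7,8) dc: {B,C}
  cell(0,2) ccd: ∅
  cell(1,3) cdc: {X9}  orig:{}
  cell(2,4) dca: {X6,X8}  orig:{}
  cell(3,5) caa: ∅
  cell(4,6) aac: ∅
  cell(5,7) acd: ∅
  cell(6,8) cdc: {X9}  orig:{}
  cell(0,3) ccdc: ∅
  cell(1,4) cdca: {B,C}
  cell(2,5) dcaa: ∅
  cell(3,6) caac: ∅
  cell(4,7) aacd: ∅
  cell(5,8) acdc: ∅
  cell(0,4) ccdca: {X9}  orig:{}
  cell(1,5) cdcaa: {X6,X8}  orig:{}
  cell(2,6) dcaac: ∅
  cell(3,7) caacd: ∅
  cell(4,8) aacdc: ∅
  cell(0,5) ccdcaa: {B,C}
  cell(1,6) cdcaac: ∅
  cell(2,7) dcaacd: ∅
  cell(3,8) caacdc: ∅
  cell(0,6) ccdcaac: ∅
  cell(1,7) cdcaacd: ∅
  cell(2,8) dcaacdc: ∅
  cell(0,7) ccdcaacd: ∅
  cell(1,8) cdcaacdc: ∅
  cell(0,8) ccdcaacdc: {S}

Original NTs in T[0,8] deriving "ccdcaacdc": ["S"]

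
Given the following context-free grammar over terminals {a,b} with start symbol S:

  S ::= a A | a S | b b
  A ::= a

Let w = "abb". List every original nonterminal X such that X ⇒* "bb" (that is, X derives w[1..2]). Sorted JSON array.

CNF form of G:
  S -> T0 A | T0 S | T1 T1
  A -> a
  T0 -> a
  T1 -> b

CYK table (by increasing span) (cells [i..j] with 1 ≤ i ≤ j ≤ 2 only):
  T[1,1] 'b' = {T1}  orig:{}
  T[2,2] 'b' = {T1}  orig:{}
  T[1,2] 'bb' = {S}

Original NTs in T[1,2] deriving "bb": ["S"]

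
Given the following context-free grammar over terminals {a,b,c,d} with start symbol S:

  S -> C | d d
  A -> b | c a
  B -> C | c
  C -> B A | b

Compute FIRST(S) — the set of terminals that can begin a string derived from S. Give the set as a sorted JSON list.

FIRST sets, iterate to fixpoint:
[1]
  A via A→b: +{b}
  A via A→c a: +{c}
  B via B→c: +{c}
  C via C→B A: +{c}
  C via C→b: +{b}
  S via S→C: +{b,c}
  S via S→d d: +{d}
  FIRST(S)={b,c,d}  FIRST(A)={b,c}  FIRST(B)={c}  FIRST(C)={b,c}
[2]
  B via B→C: +{b}
  FIRST(S)={b,c,d}  FIRST(A)={b,c}  FIRST(B)={b,c}  FIRST(C)={b,c}
[3] done
  FIRST(S)={b,c,d}  FIRST(A)={b,c}  FIRST(B)={b,c}  FIRST(C)={b,c}

FIRST(S) = ["b", "c", "d"]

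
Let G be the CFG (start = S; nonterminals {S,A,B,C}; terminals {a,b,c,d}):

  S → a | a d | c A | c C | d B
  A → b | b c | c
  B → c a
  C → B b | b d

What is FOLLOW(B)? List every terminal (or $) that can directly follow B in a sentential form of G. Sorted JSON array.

Compute FIRST by fixpoint:
round 1:
  A via A→b: +{b}
  A via A→c: +{c}
  B via B→c a: +{c}
  C via C→B b: +{c}
  C via C→b d: +{b}
  S via S→a: +{a}
  S via S→c A: +{c}
  S via S→d B: +{d}
  S: {a,c,d}  A: {b,c}  B: {c}  C: {b,c}
round 2: (no change)
  S: {a,c,d}  A: {b,c}  B: {c}  C: {b,c}

FOLLOW sets:
seed FOLLOW(S) with $
iter 1:
  C→B b: FOLLOW(B) ⊇ FIRST(b) = {b}; new: +{b}
  S→c A: FOLLOW(A) ⊇ FOLLOW(S) ⊇ {$}; new: +{$}
  S→c C: FOLLOW(C) ⊇ FOLLOW(S) ⊇ {$}; new: +{$}
  S→d B: FOLLOW(B) ⊇ FOLLOW(S) ⊇ {$}; new: +{$}
  FOLLOW[S]={$}  FOLLOW[A]={$}  FOLLOW[B]={$,b}  FOLLOW[C]={$}
iter 2: — fixpoint
  FOLLOW[S]={$}  FOLLOW[A]={$}  FOLLOW[B]={$,b}  FOLLOW[C]={$}

FOLLOW(B) = ["$", "b"]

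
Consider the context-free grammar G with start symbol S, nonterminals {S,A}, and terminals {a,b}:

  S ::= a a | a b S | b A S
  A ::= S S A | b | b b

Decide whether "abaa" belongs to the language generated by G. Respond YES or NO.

Convert to CNF:
  S -> T0 X4 | T1 T1 | T1 X3
  A -> S X2 | T0 T0 | b
  T0 -> b
  T1 -> a
  X2 -> S A
  X3 -> T0 S
  X4 -> A S

CYK table (by increasing span):
  cell(0,0) a: {T1}  orig:{}
  cell(1,1) b: {A,T0}  orig:{A}
  cell(2,2) a: {T1}  orig:{}
  cell(3,3) a: {T1}  orig:{}
  cell(0,1) ab: ∅
  cell(1,2) ba: ∅
  cell(2,3) aa: {S}
  cell(0,2) aba: ∅
  cell(1,3) baa: {X3,X4}  orig:{}
  cell(0,3) abaa: {S}

S ∈ T[0,3] ⇒ YES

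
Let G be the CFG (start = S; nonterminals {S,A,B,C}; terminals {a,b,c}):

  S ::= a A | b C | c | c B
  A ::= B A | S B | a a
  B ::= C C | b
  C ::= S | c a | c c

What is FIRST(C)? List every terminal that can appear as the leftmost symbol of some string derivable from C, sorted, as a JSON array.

FIRST iteration:
iter 1:
  A via A→a a: +{a}
  B via B→b: +{b}
  C via C→c a: +{c}
  S via S→a A: +{a}
  S via S→b C: +{b}
  S via S→c: +{c}
  FIRST(S)={a,b,c}  FIRST(A)={a}  FIRST(B)={b}  FIRST(C)={c}
iter 2:
  A via A→B A: +{b}
  A via A→S B: +{c}
  B via B→C C: +{c}
  C via C→S: +{a,b}
  FIRST(S)={a,b,c}  FIRST(A)={a,b,c}  FIRST(B)={b,c}  FIRST(C)={a,b,c}
iter 3:
  B via B→C C: +{a}
  FIRST(S)={a,b,c}  FIRST(A)={a,b,c}  FIRST(B)={a,b,c}  FIRST(C)={a,b,c}
iter 4: done
  FIRST(S)={a,b,c}  FIRST(A)={a,b,c}  FIRST(B)={a,b,c}  FIRST(C)={a,b,c}

FIRST(C) = ["a", "b", "c"]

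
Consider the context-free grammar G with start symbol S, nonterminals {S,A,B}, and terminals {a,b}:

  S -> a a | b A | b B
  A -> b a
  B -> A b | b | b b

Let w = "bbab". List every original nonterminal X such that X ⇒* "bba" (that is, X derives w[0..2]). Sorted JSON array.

CNF form of G:
  S -> T0 A | T0 B | T1 T1
  A -> T0 T1
  B -> A T0 | T0 T0 | b
  T0 -> b
  T1 -> a

CYK fill, restricted to cells inside w[0..2]:
  T[0,0] 'b' = {B,T0}  orig:{B}
  T[1,1] 'b' = {B,T0}  orig:{B}
  T[2,2] 'a' = {T1}  orig:{}
  T[0,1] 'bb' = {B,S}
  T[1,2] 'ba' = {A}
  T[0,2] 'bba' = {S}

Original NTs in T[0,2] deriving "bba": ["S"]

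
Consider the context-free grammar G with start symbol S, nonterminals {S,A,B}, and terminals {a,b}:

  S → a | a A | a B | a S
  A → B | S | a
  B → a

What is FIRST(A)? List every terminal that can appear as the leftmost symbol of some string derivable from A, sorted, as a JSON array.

FIRST iteration:
iter 1:
  A via A→a: +{a}
  B via B→a: +{a}
  S via S→a: +{a}
  FIRST(S)={a}  FIRST(A)={a}  FIRST(B)={a}
iter 2: done
  FIRST(S)={a}  FIRST(A)={a}  FIRST(B)={a}

FIRST(A) = ["a"]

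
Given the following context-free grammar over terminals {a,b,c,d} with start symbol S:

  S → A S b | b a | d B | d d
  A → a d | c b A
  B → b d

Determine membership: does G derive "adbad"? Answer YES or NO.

Convert to CNF:
  S -> A X5 | T1 B | T1 T1 | T3 T0
  A -> T0 T1 | T2 X4
  B -> T3 T1
  T0 -> a
  T1 -> d
  T2 -> c
  T3 -> b
  X4 -> T3 A
  X5 -> S T3

Fill CYK table bottom-up:
  [0..0]={T0}  "a"  orig:{}
  [1..1]={T1}  "d"  orig:{}
  [2..2]={T3}  "b"  orig:{}
  [3..3]={T0}  "a"  orig:{}
  [4..4]={T1}  "d"  orig:{}
  [0..1]={A}  "ad"
  [1..2]=∅  "db"
  [2..3]={S}  "ba"
  [3..4]={A}  "ad"
  [0..2]=∅  "adb"
  [1..3]=∅  "dba"
  [2..4]={X4}  "bad"  orig:{}
  [0..3]=∅  "adba"
  [1..4]=∅  "dbad"
  [0..4]=∅  "adbad"

S ∉ T[0,4] ⇒ NO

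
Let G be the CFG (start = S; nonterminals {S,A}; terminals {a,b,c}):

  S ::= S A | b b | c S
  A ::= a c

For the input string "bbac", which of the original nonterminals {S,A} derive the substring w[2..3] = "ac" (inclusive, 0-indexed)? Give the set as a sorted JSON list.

CNF form of G:
  S -> S A | T1 S | T2 T2
  A -> T0 T1
  T0 -> a
  T1 -> c
  T2 -> b

CYK fill, restricted to cells inside w[2..3]:
  [2..2]={T0}  "a"  orig:{}
  [3..3]={T1}  "c"  orig:{}
  [2..3]={A}  "ac"

Original NTs in T[2,3] deriving "ac": ["A"]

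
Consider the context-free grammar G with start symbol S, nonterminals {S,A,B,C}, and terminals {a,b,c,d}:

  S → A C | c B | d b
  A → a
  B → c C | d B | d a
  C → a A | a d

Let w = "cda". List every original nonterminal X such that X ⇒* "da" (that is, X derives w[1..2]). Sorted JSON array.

CNF form of G:
  S -> A C | T0 B | T1 T3
  A -> a
  B -> T0 C | T1 B | T1 T2
  C -> T2 A | T2 T1
  T0 -> c
  T1 -> d
  T2 -> a
  T3 -> b

CYK fill (cells [i..j] with 1 ≤ i ≤ j ≤ 2 only):
  cell(1,1) d: {T1}  orig:{}
  cell(2,2) a: {A,T2}  orig:{A}
  cell(1,2) da: {B}

Original NTs in T[1,2] deriving "da": ["B"]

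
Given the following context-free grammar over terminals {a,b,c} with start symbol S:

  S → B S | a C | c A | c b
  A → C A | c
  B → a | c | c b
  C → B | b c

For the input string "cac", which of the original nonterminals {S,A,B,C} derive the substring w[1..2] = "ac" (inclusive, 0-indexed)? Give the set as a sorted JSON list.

CNF form of G:
  S -> B S | T0 A | T0 T1 | T2 C
  A -> C A | c
  B -> T0 T1 | a | c
  C -> T0 T1 | T1 T0 | a | c
  T0 -> c
  T1 -> b
  T2 -> a

Fill CYK table bottom-up — only the sub-triangle for w[1..2]:
  cell(1,1) a: {B,C,T2}  orig:{B,C}
  cell(2,2) c: {A,B,C,T0}  orig:{A,B,C}
  cell(1,2) ac: {A,S}

Original NTs in T[1,2] deriving "ac": ["A", "S"]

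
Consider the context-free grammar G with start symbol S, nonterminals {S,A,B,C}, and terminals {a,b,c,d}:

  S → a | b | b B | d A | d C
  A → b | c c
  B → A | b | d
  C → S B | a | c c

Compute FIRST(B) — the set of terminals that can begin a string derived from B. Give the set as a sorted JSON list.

FIRST sets, iterate to fixpoint:
pass 1:
  A via A→b: +{b}
  A via A→c c: +{c}
  B via B→A: +{b,c}
  B via B→d: +{d}
  C via C→a: +{a}
  C via C→c c: +{c}
  S via S→a: +{a}
  S via S→b: +{b}
  S via S→d A: +{d}
  S: {a,b,d}  A: {b,c}  B: {b,c,d}  C: {a,c}
pass 2:
  C via C→S B: +{b,d}
  S: {a,b,d}  A: {b,c}  B: {b,c,d}  C: {a,b,c,d}
pass 3: (stable)
  S: {a,b,d}  A: {b,c}  B: {b,c,d}  C: {a,b,c,d}

FIRST(B) = ["b", "c", "d"]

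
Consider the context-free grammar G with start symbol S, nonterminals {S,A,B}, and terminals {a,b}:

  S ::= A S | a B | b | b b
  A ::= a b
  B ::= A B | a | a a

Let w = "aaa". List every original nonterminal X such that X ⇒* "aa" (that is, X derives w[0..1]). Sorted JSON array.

CNF form of G:
  S -> A S | T0 B | T1 T1 | b
  A -> T0 T1
  B -> A B | T0 T0 | a
  T0 -> a
  T1 -> b

CYK table (by increasing span) — only the sub-triangle for w[0..1]:
  T[0,0] 'a' = {B,T0}  orig:{B}
  T[1,1] 'a' = {B,T0}  orig:{B}
  T[0,1] 'aa' = {B,S}

Original NTs in T[0,1] deriving "aa": ["B", "S"]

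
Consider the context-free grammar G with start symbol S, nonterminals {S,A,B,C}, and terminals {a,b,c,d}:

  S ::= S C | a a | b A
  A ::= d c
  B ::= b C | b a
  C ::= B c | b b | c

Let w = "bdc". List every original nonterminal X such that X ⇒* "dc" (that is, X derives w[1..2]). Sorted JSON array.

Convert to CNF:
  S -> S C | T2 A | T3 T3
  A -> T0 T1
  B -> T2 C | T2 T3
  C -> B T1 | T2 T2 | c
  T0 -> d
  T1 -> c
  T2 -> b
  T3 -> a

Fill CYK table bottom-up (cells [i..j] with 1 ≤ i ≤ j ≤ 2 only):
  cell(1,1) d: {T0}  orig:{}
  cell(2,2) c: {C,T1}  orig:{C}
  cell(1,2) dc: {A}

Original NTs in T[1,2] deriving "dc": ["A"]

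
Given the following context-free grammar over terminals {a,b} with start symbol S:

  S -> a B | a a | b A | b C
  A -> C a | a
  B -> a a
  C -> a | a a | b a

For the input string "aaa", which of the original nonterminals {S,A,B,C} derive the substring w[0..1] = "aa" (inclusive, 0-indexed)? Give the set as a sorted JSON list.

Convert to CNF:
  S -> T0 B | T0 T0 | T1 A | T1 C
  A -> C T0 | a
  B -> T0 T0
  C -> T0 T0 | T1 T0 | a
  T0 -> a
  T1 -> b

CYK table (by increasing span) — only the sub-triangle for w[0..1]:
  [0..0]={A,C,T0}  "a"  orig:{A,C}
  [1..1]={A,C,T0}  "a"  orig:{A,C}
  [0..1]={A,B,C,S}  "aa"

Original NTs in T[0,1] deriving "aa": ["A", "B", "C", "S"]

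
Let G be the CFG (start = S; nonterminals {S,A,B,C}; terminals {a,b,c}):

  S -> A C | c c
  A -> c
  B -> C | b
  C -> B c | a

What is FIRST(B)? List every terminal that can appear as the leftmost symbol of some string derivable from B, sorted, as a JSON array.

Compute FIRST by fixpoint:
[1]
  A via A→c: +{c}
  B via B→b: +{b}
  C via C→B c: +{b}
  C via C→a: +{a}
  S via S→A C: +{c}
  S: {c}  A: {c}  B: {b}  C: {a,b}
[2]
  B via B→C: +{a}
  S: {c}  A: {c}  B: {a,b}  C: {a,b}
[3] (stable)
  S: {c}  A: {c}  B: {a,b}  C: {a,b}

FIRST(B) = ["a", "b"]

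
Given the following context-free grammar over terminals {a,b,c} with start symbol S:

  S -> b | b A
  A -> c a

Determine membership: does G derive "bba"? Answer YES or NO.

CNF form of G:
  S -> T2 A | b
  A -> T0 T1
  T0 -> c
  T1 -> a
  T2 -> b

Fill CYK table bottom-up:
  cell(0,0) b: {S,T2}  orig:{S}
  cell(1,1) b: {S,T2}  orig:{S}
  cell(2,2) a: {T1}  orig:{}
  cell(0,1) bb: ∅
  cell(1,2) ba: ∅
  cell(0,2) bba: ∅

S ∉ T[0,2] ⇒ NO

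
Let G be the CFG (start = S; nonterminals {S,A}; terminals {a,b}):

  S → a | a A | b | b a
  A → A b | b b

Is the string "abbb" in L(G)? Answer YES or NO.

Convert to CNF:
  S -> T0 T1 | T1 A | a | b
  A -> A T0 | T0 T0
  T0 -> b
  T1 -> a

CYK table (by increasing span):
  cell(0,0) a: {S,T1}  orig:{S}
  cell(1,1) b: {S,T0}  orig:{S}
  cell(2,2) b: {S,T0}  orig:{S}
  cell(3,3) b: {S,T0}  orig:{S}
  cell(0,1) ab: ∅
  cell(1,2) bb: {A}
  cell(2,3) bb: {A}
  cell(0,2) abb: {S}
  cell(1,3) bbb: {A}
  cell(0,3) abbb: {S}

S ∈ T[0,3] ⇒ YES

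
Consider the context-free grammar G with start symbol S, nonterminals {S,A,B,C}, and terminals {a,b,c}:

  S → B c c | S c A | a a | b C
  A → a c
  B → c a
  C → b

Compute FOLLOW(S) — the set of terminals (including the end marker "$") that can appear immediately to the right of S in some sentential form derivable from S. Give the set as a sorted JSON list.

FIRST iteration:
iter 1:
  A via A→a c: +{a}
  B via B→c a: +{c}
  C via C→b: +{b}
  S via S→B c c: +{c}
  S via S→a a: +{a}
  S via S→b C: +{b}
  FIRST[S]={a,b,c}  FIRST[A]={a}  FIRST[B]={c}  FIRST[C]={b}
iter 2: — fixpoint
  FIRST[S]={a,b,c}  FIRST[A]={a}  FIRST[B]={c}  FIRST[C]={b}

Compute FOLLOW by fixpoint:
initialize: $ ∈ FOLLOW(S)
iter 1:
  S→B c c: FOLLOW(B) ⊇ FIRST(c) = {c}; new: +{c}
  S→S c A: FOLLOW(S) ⊇ FIRST(c) = {c}; new: +{c}
  S→S c A: FOLLOW(A) ⊇ FOLLOW(S) ⊇ {$,c}; new: +{$,c}
  S→b C: FOLLOW(C) ⊇ FOLLOW(S) ⊇ {$,c}; new: +{$,c}
  FOLLOW[S]={$,c}  FOLLOW[A]={$,c}  FOLLOW[B]={c}  FOLLOW[C]={$,c}
iter 2: — fixpoint
  FOLLOW[S]={$,c}  FOLLOW[A]={$,c}  FOLLOW[B]={c}  FOLLOW[C]={$,c}

FOLLOW(S) = ["$", "c"]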